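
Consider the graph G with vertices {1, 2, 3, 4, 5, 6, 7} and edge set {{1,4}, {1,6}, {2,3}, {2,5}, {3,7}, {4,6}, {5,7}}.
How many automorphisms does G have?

48

G has two connected components, {2, 3, 5, 7} and {1, 4, 6}; each is 2-regular, so G = C_4 ⊔ C_3. No automorphism exchanges components of different sizes, hence Aut(G) is the direct product D_4 × D_3, order 48.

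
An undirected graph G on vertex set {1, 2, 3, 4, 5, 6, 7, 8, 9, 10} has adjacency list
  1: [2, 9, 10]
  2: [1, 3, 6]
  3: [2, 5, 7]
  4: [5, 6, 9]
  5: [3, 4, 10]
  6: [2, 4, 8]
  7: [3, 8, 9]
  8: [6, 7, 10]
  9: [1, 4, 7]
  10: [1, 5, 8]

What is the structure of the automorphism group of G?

G is 3-regular on 10 vertices with no triangles and no 4-cycles (girth 5): this is the Petersen graph. It is a classical fact that the Petersen graph has automorphism group S_5 (order 120), arising from its description as the Kneser graph K(5,2).

the symmetric group S_5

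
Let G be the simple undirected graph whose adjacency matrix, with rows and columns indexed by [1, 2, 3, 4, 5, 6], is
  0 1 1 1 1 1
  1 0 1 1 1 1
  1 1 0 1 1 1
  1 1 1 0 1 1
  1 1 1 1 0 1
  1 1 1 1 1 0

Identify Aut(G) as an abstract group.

S_6

All 6 vertices are pairwise adjacent: G = K_6. Every bijection on the vertex set is an automorphism of K_6; hence Aut(K_6) ≅ S_6, order 720.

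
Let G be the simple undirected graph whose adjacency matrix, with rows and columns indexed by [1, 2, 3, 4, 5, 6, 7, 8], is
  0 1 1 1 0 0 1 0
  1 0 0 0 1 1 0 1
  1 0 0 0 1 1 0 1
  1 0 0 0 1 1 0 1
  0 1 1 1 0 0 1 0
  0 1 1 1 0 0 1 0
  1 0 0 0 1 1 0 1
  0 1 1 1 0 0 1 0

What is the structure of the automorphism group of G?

S_4 ≀ Z_2

G is 4-regular and bipartite with parts {1, 5, 6, 8} and {2, 3, 4, 7} (each part is independent and every cross-pair is an edge), so G = K_{4,4}. Each part can be permuted independently (S_4 × S_4) and the two equal-size parts can also be swapped, giving (S_4 × S_4) ⋊ Z_2 of order 2·(4!)² = 1152.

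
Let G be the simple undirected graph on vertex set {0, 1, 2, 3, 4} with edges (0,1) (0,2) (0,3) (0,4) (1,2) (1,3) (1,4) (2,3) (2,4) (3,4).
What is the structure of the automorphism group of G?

the symmetric group on 5 letters

All 5 vertices are pairwise adjacent: G = K_5. Every bijection on the vertex set is an automorphism of K_5; hence Aut(K_5) ≅ S_5, order 120.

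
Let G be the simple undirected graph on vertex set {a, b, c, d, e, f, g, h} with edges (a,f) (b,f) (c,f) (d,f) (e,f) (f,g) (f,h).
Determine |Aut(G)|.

Vertex f has degree 7 and every other vertex has degree 1, so G is the star K_{1,7} with centre f. Any automorphism fixes the centre and permutes the 7 leaves freely, so Aut(G) ≅ S_7 of order 7! = 5040.

5040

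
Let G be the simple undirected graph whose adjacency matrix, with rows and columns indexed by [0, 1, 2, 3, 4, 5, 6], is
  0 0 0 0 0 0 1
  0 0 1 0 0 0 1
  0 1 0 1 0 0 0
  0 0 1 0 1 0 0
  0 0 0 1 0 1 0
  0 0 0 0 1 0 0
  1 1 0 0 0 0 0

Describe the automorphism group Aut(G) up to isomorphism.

C_2

The degree sequence is [1, 2, 2, 2, 2, 1, 2]; the two degree-1 vertices 0 and 5 are the ends of a path, so G = P_7. The only nontrivial automorphism of a path is the end-to-end reflection, so Aut(G) ≅ Z_2.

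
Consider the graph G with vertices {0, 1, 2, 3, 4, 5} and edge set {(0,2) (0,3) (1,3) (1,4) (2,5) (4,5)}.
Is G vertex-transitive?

G is 2-regular and connected on 6 vertices, i.e. the cycle C_6. The automorphisms of the 6-cycle are exactly the symmetries of a regular 6-gon: the dihedral group D_6, |D_6| = 12. Under this action every vertex can be carried to every other, so G is vertex-transitive.

Yes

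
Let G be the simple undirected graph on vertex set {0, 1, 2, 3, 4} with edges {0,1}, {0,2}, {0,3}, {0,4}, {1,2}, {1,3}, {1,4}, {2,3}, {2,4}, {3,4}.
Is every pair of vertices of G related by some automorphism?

Every vertex has degree 4, so G is the complete graph K_5. Any permutation of the 5 vertices preserves K_5, so Aut(K_5) = S_5 of order 5! = 120. Under this action every vertex can be carried to every other, so G is vertex-transitive.

Yes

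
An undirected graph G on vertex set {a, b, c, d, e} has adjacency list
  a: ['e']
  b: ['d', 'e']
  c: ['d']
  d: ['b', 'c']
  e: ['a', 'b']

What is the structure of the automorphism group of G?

Z_2

The degree sequence is [1, 2, 1, 2, 2]; the two degree-1 vertices a and c are the ends of a path, so G = P_5. A path has exactly one nontrivial symmetry — reversal — giving Aut(G) of order 2.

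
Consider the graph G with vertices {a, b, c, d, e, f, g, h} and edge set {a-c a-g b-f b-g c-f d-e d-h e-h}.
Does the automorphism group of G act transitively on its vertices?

No

G has two connected components, {a, b, c, f, g} and {d, e, h}; each is 2-regular, so G = C_5 ⊔ C_3. The orbit of a under Aut(G) is {a, b, c, f, g}, which does not contain d, so G is not vertex-transitive.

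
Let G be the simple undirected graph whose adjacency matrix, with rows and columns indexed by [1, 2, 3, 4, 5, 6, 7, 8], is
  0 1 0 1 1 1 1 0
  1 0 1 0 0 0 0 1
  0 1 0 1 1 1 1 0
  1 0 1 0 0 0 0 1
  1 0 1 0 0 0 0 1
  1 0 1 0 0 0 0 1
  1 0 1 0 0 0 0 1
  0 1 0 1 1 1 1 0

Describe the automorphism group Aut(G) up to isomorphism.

S_3 × S_5

The vertices split by degree into {1, 3, 8} (degree 5) and {2, 4, 5, 6, 7} (degree 3); every edge runs between the two parts, so G is the complete bipartite graph K_{3,5}. The parts have unequal sizes, so no automorphism swaps them; each part is permuted independently, giving S_3 × S_5 of order 3!·5! = 720.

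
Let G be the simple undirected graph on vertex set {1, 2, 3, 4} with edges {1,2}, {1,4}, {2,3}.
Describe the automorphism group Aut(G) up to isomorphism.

C_2

The degree sequence is [2, 2, 1, 1]; the two degree-1 vertices 3 and 4 are the ends of a path, so G = P_4. The only nontrivial automorphism of a path is the end-to-end reflection, so Aut(G) ≅ Z_2.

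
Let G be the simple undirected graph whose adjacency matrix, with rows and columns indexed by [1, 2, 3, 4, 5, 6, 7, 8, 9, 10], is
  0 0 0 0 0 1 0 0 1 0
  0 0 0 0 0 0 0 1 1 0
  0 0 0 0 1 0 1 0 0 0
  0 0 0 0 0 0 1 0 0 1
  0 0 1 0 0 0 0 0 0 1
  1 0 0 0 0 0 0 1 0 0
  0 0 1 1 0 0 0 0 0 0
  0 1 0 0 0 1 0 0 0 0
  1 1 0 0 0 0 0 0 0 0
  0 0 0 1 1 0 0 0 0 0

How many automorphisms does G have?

G has two connected components, {3, 4, 5, 7, 10} and {1, 2, 6, 8, 9}; each is 2-regular, so G = C_5 ⊔ C_5. Aut of a disjoint union of two copies of C_5 is the wreath product D_5 ≀ Z_2, of order 2·10² = 200.

200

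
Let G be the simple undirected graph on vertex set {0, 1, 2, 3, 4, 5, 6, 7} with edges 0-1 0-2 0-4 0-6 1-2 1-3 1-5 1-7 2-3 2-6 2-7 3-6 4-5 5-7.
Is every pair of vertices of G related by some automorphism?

Vertex 0 is the only vertex of degree 4, so every automorphism fixes it; G is not vertex-transitive.

No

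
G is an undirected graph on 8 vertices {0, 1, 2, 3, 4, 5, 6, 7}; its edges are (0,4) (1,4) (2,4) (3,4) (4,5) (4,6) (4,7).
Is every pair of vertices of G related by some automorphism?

Vertex 4 is the only vertex of degree 7, so every automorphism fixes it; G is not vertex-transitive.

No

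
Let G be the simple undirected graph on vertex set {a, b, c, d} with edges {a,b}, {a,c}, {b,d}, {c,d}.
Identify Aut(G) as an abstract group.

the dihedral group of order 8

G is 2-regular and bipartite on 2^2 = 4 vertices with girth 4; it is the hypercube graph Q_2. Aut(Q_2) consists of the signed permutations of the 2 coordinate axes: 2! permutations times 2^2 sign flips, so |Aut| = 2^2·2! = 8.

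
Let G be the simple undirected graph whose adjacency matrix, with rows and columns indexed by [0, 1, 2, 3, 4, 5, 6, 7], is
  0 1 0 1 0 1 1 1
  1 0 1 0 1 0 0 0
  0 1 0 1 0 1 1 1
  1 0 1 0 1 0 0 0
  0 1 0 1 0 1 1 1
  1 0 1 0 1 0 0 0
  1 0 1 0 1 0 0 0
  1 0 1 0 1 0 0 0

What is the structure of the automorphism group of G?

S_3 × S_5

The vertices split by degree into {0, 2, 4} (degree 5) and {1, 3, 5, 6, 7} (degree 3); every edge runs between the two parts, so G is the complete bipartite graph K_{3,5}. The parts have unequal sizes, so no automorphism swaps them; each part is permuted independently, giving S_3 × S_5 of order 3!·5! = 720.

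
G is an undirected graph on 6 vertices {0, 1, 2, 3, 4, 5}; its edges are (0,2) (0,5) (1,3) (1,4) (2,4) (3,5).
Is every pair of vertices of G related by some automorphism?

Yes

G is 2-regular and connected on 6 vertices, i.e. the cycle C_6. The automorphisms of the 6-cycle are exactly the symmetries of a regular 6-gon: the dihedral group D_6, |D_6| = 12. This group acts transitively on the 6 vertices.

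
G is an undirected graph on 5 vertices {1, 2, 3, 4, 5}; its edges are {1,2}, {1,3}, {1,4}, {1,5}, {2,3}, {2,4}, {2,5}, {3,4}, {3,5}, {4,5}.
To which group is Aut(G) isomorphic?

All 5 vertices are pairwise adjacent: G = K_5. Every bijection on the vertex set is an automorphism of K_5; hence Aut(K_5) ≅ S_5, order 120.

the symmetric group on 5 letters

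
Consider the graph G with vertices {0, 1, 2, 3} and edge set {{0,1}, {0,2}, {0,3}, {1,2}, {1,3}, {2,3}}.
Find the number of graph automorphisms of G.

All 4 vertices are pairwise adjacent: G = K_4. Any permutation of the 4 vertices preserves K_4, so Aut(K_4) = S_4 of order 4! = 24.

24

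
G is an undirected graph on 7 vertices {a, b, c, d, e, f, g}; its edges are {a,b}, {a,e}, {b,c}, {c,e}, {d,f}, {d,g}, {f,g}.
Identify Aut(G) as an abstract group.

D_4 × D_3

G has two connected components, {a, b, c, e} and {d, f, g}; each is 2-regular, so G = C_4 ⊔ C_3. The components are non-isomorphic (different sizes), so Aut(G) = Aut(C_4) × Aut(C_3) = D_4 × D_3 of order 8·6 = 48.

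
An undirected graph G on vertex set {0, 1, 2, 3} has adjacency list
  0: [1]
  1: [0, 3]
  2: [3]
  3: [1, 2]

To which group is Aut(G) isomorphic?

The degree sequence is [1, 2, 1, 2]; the two degree-1 vertices 0 and 2 are the ends of a path, so G = P_4. A path has exactly one nontrivial symmetry — reversal — giving Aut(G) of order 2.

the cyclic group of order 2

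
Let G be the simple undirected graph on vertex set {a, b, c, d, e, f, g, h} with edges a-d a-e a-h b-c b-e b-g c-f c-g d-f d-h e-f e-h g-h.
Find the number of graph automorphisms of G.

1

The degree sequence is [3, 3, 3, 3, 4, 3, 3, 4]. Checking the degree-preserving permutations of the vertex set shows that none except the identity preserves every edge, so Aut(G) is trivial.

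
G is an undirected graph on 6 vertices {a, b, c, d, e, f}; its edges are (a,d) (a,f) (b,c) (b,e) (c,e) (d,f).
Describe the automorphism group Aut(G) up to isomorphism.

G has two connected components, {a, d, f} and {b, c, e}; each is 2-regular, so G = C_3 ⊔ C_3. With two isomorphic components, Aut(G) = Aut(C_3) ≀ S_2 = (D_3 × D_3) ⋊ Z_2: permute each cycle by D_3, then optionally swap the two cycles. Order 2·(2·3)² = 72.

D_3 ≀ Z_2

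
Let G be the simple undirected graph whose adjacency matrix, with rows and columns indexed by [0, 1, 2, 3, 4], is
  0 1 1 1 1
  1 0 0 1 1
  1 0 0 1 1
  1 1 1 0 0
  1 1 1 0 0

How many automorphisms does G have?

8

Vertex 0 is the unique vertex of degree 4; the remaining 4 vertices each have degree 3 and induce a cycle, so G is the wheel on 5 vertices with hub 0. Every automorphism fixes the hub and acts on the rim 4-cycle, so Aut(G) ≅ Aut(C_4) = D_4 of order 8.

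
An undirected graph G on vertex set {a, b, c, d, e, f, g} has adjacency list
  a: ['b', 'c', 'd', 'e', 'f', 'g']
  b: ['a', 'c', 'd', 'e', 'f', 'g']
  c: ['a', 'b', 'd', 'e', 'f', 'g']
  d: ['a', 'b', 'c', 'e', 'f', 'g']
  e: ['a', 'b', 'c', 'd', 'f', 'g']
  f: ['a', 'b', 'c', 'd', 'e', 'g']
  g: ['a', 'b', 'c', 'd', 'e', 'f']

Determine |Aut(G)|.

5040

Every vertex has degree 6, so G is the complete graph K_7. Any permutation of the 7 vertices preserves K_7, so Aut(K_7) = S_7 of order 7! = 5040.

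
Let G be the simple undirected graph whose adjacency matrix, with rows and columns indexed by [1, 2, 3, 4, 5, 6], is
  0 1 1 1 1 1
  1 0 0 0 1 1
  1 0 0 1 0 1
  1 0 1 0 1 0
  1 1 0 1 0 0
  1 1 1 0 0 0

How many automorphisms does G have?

Vertex 1 is the unique vertex of degree 5; the remaining 5 vertices each have degree 3 and induce a cycle, so G is the wheel on 6 vertices with hub 1. Every automorphism fixes the hub and acts on the rim 5-cycle, so Aut(G) ≅ Aut(C_5) = D_5 of order 10.

10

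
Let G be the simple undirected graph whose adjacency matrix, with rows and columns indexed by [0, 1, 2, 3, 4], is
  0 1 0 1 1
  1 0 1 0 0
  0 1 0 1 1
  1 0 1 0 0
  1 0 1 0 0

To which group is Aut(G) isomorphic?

The vertices split by degree into {0, 2} (degree 3) and {1, 3, 4} (degree 2); every edge runs between the two parts, so G is the complete bipartite graph K_{2,3}. The parts have unequal sizes, so no automorphism swaps them; each part is permuted independently, giving S_3 × S_2 of order 3!·2! = 12.

S_3 × S_2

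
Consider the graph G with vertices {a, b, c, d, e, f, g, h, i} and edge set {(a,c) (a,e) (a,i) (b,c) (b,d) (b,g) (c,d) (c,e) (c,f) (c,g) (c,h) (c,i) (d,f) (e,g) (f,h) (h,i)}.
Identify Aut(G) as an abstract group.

D_8

Vertex c is the unique vertex of degree 8; the remaining 8 vertices each have degree 3 and induce a cycle, so G is the wheel on 9 vertices with hub c. Every automorphism fixes the hub and acts on the rim 8-cycle, so Aut(G) ≅ Aut(C_8) = D_8 of order 16.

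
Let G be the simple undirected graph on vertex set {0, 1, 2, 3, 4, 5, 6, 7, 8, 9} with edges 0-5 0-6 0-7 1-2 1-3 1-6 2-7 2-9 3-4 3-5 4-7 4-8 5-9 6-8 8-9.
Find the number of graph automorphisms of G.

120

G is 3-regular on 10 vertices with no triangles and no 4-cycles (girth 5): this is the Petersen graph. Viewing the Petersen graph as the Kneser graph K(5,2) — vertices are 2-subsets of {1,…,5}, edges join disjoint pairs — its automorphisms are exactly the permutations of the 5-element set, so Aut ≅ S_5 of order 120.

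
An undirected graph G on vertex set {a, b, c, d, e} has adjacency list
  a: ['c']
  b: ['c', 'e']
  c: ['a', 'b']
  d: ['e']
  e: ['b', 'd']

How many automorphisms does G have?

The degree sequence is [1, 2, 2, 1, 2]; the two degree-1 vertices a and d are the ends of a path, so G = P_5. The only nontrivial automorphism of a path is the end-to-end reflection, so Aut(G) ≅ Z_2.

2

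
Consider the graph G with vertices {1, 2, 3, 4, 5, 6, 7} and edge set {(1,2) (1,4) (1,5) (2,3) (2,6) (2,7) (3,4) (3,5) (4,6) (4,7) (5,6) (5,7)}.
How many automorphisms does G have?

144

The vertices split by degree into {2, 4, 5} (degree 4) and {1, 3, 6, 7} (degree 3); every edge runs between the two parts, so G is the complete bipartite graph K_{3,4}. The parts have unequal sizes, so no automorphism swaps them; each part is permuted independently, giving S_3 × S_4 of order 3!·4! = 144.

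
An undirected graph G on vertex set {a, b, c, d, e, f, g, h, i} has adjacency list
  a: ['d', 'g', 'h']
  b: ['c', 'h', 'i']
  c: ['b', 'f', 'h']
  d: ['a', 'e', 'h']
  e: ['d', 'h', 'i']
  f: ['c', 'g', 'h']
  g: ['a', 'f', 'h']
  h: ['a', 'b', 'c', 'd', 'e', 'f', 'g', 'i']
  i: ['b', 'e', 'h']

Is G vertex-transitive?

No

Vertex h is the only vertex of degree 8, so every automorphism fixes it; G is not vertex-transitive.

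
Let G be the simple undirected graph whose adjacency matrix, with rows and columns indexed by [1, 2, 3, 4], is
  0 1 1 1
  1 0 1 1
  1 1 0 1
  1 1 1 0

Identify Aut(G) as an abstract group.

S_4

Every vertex has degree 3, so G is the complete graph K_4. Any permutation of the 4 vertices preserves K_4, so Aut(K_4) = S_4 of order 4! = 24.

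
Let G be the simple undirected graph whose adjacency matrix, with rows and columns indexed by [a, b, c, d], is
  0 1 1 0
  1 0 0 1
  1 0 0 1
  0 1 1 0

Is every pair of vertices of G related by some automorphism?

Yes

G is 2-regular and connected on 4 vertices, i.e. the cycle C_4. C_4 has 4 rotations and 4 reflections, so Aut(C_4) ≅ D_4 of order 8. Under this action every vertex can be carried to every other, so G is vertex-transitive.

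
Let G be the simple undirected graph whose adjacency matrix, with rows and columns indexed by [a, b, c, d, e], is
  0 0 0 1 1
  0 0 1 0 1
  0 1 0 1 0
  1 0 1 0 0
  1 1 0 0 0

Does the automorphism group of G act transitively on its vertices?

Every vertex has degree 2 and the graph is connected, so G is the 5-cycle C_5. The automorphisms of the 5-cycle are exactly the symmetries of a regular 5-gon: the dihedral group D_5, |D_5| = 10. This group acts transitively on the 5 vertices.

Yes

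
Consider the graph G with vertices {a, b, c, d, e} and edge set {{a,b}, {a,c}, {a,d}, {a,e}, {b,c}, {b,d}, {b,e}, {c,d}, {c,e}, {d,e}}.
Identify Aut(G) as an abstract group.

Every vertex has degree 4, so G is the complete graph K_5. Any permutation of the 5 vertices preserves K_5, so Aut(K_5) = S_5 of order 5! = 120.

the symmetric group on 5 letters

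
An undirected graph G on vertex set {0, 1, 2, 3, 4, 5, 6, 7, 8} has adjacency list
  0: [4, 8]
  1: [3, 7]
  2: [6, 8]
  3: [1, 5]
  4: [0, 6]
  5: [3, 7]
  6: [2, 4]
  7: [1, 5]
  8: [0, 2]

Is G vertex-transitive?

G has two connected components, {0, 2, 4, 6, 8} and {1, 3, 5, 7}; each is 2-regular, so G = C_5 ⊔ C_4. The orbit of 0 under Aut(G) is {0, 2, 4, 6, 8}, which does not contain 1, so G is not vertex-transitive.

No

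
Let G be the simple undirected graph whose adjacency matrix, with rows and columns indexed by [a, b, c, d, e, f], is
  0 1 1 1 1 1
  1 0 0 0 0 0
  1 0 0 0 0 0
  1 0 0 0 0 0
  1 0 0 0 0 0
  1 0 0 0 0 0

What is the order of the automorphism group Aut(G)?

120

Vertex a has degree 5 and every other vertex has degree 1, so G is the star K_{1,5} with centre a. Any automorphism fixes the centre and permutes the 5 leaves freely, so Aut(G) ≅ S_5 of order 5! = 120.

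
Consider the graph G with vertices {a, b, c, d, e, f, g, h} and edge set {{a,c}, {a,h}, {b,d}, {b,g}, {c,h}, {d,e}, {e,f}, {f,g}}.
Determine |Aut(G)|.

60

G has two connected components, {b, d, e, f, g} and {a, c, h}; each is 2-regular, so G = C_5 ⊔ C_3. The components are non-isomorphic (different sizes), so Aut(G) = Aut(C_3) × Aut(C_5) = D_3 × D_5 of order 6·10 = 60.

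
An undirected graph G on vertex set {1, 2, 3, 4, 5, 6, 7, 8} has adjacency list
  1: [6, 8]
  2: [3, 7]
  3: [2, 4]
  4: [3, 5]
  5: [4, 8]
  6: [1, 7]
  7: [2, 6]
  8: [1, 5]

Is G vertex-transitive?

Every vertex has degree 2 and the graph is connected, so G is the 8-cycle C_8. The automorphisms of the 8-cycle are exactly the symmetries of a regular 8-gon: the dihedral group D_8, |D_8| = 16. Under this action every vertex can be carried to every other, so G is vertex-transitive.

Yes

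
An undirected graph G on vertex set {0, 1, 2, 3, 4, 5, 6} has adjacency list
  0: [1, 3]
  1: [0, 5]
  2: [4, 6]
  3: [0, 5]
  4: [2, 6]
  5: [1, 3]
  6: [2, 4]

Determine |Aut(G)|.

G has two connected components, {0, 1, 3, 5} and {2, 4, 6}; each is 2-regular, so G = C_4 ⊔ C_3. The components are non-isomorphic (different sizes), so Aut(G) = Aut(C_4) × Aut(C_3) = D_4 × D_3 of order 8·6 = 48.

48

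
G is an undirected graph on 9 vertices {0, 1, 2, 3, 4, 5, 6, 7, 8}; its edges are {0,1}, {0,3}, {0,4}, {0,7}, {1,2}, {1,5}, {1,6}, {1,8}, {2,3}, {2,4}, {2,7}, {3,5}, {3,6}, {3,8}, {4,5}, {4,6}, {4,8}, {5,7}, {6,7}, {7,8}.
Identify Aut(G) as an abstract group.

S_4 × S_5

The vertices split by degree into {1, 3, 4, 7} (degree 5) and {0, 2, 5, 6, 8} (degree 4); every edge runs between the two parts, so G is the complete bipartite graph K_{4,5}. Automorphisms preserve the bipartition setwise (since the parts differ in size) and act as S_4 × S_5 within it; |Aut| = 2880.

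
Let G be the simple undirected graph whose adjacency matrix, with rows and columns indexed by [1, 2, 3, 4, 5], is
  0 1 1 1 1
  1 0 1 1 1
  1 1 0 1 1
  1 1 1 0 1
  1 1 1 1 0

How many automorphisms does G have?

Every vertex has degree 4, so G is the complete graph K_5. Any permutation of the 5 vertices preserves K_5, so Aut(K_5) = S_5 of order 5! = 120.

120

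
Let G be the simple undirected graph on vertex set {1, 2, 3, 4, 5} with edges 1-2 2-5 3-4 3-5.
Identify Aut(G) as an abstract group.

The degree sequence is [1, 2, 2, 1, 2]; the two degree-1 vertices 1 and 4 are the ends of a path, so G = P_5. The only nontrivial automorphism of a path is the end-to-end reflection, so Aut(G) ≅ Z_2.

Z_2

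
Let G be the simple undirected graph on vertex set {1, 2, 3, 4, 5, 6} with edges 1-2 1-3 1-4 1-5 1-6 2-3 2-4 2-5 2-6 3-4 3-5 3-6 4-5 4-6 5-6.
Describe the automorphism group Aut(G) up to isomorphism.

S_6

Every vertex has degree 5, so G is the complete graph K_6. Any permutation of the 6 vertices preserves K_6, so Aut(K_6) = S_6 of order 6! = 720.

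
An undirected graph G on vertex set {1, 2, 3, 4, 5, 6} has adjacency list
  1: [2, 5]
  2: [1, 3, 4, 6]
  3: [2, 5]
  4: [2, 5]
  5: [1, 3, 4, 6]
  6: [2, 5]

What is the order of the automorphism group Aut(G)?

The vertices split by degree into {2, 5} (degree 4) and {1, 3, 4, 6} (degree 2); every edge runs between the two parts, so G is the complete bipartite graph K_{2,4}. The parts have unequal sizes, so no automorphism swaps them; each part is permuted independently, giving S_4 × S_2 of order 4!·2! = 48.

48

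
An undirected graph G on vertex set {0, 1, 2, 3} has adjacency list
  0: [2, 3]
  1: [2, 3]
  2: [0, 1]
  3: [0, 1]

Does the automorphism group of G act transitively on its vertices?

Yes

G is 2-regular and bipartite with parts {0, 1} and {2, 3} (each part is independent and every cross-pair is an edge), so G = K_{2,2}. Each part can be permuted independently (S_2 × S_2) and the two equal-size parts can also be swapped, giving (S_2 × S_2) ⋊ Z_2 of order 2·(2!)² = 8. This group acts transitively on the 4 vertices.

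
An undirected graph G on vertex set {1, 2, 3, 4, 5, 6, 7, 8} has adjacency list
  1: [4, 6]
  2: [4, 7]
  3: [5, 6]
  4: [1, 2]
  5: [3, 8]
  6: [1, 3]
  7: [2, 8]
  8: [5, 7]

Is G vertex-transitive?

Yes

G is 2-regular and connected on 8 vertices, i.e. the cycle C_8. The automorphisms of the 8-cycle are exactly the symmetries of a regular 8-gon: the dihedral group D_8, |D_8| = 16. This group acts transitively on the 8 vertices.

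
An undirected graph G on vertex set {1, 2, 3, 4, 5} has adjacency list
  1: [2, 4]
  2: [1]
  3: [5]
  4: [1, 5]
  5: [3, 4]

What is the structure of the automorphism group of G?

C_2

The degree sequence is [2, 1, 1, 2, 2]; the two degree-1 vertices 2 and 3 are the ends of a path, so G = P_5. The only nontrivial automorphism of a path is the end-to-end reflection, so Aut(G) ≅ Z_2.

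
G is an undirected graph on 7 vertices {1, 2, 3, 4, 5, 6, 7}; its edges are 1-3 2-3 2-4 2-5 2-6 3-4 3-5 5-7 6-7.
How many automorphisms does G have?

1

Degrees alone do not determine every vertex (e.g. 2 and 3 both have degree 4), but their neighbour-degree multisets differ: N(2) has degrees [2, 2, 3, 4] while N(3) has degrees [1, 2, 3, 4]. Repeating this refinement separates all vertices, so the only automorphism is the identity.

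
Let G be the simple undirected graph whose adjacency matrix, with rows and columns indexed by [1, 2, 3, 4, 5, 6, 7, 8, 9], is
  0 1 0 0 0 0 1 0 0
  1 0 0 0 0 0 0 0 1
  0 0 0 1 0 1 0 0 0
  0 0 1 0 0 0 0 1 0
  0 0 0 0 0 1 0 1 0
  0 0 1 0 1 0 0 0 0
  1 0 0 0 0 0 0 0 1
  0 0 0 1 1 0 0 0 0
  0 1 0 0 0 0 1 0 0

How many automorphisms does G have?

G has two connected components, {3, 4, 5, 6, 8} and {1, 2, 7, 9}; each is 2-regular, so G = C_5 ⊔ C_4. The components are non-isomorphic (different sizes), so Aut(G) = Aut(C_4) × Aut(C_5) = D_4 × D_5 of order 8·10 = 80.

80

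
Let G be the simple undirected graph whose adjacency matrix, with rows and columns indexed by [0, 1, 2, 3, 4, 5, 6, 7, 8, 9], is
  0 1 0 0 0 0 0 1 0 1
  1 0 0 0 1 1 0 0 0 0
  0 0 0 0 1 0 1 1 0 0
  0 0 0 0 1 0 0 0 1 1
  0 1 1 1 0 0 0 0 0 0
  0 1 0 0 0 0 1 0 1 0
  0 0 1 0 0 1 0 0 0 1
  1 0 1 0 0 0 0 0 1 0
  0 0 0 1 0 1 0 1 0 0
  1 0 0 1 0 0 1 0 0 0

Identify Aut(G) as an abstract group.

G is 3-regular on 10 vertices with no triangles and no 4-cycles (girth 5): this is the Petersen graph. Viewing the Petersen graph as the Kneser graph K(5,2) — vertices are 2-subsets of {1,…,5}, edges join disjoint pairs — its automorphisms are exactly the permutations of the 5-element set, so Aut ≅ S_5 of order 120.

the symmetric group S_5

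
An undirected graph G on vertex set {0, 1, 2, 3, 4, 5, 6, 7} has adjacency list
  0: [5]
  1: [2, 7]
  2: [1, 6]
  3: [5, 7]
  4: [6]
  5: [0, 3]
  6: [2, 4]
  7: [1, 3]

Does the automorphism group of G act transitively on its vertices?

No

Automorphisms preserve degree, but G has vertices of degree 1 and vertices of degree 2; no automorphism maps one to the other, so G is not vertex-transitive.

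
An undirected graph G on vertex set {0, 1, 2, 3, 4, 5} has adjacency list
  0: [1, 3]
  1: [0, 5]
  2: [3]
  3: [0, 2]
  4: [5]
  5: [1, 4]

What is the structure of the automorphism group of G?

The degree sequence is [2, 2, 1, 2, 1, 2]; the two degree-1 vertices 2 and 4 are the ends of a path, so G = P_6. A path has exactly one nontrivial symmetry — reversal — giving Aut(G) of order 2.

the cyclic group of order 2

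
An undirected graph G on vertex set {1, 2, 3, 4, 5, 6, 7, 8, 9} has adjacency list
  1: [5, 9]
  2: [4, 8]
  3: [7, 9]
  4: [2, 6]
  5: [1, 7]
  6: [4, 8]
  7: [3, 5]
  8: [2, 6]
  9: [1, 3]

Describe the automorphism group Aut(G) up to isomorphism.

G has two connected components, {1, 3, 5, 7, 9} and {2, 4, 6, 8}; each is 2-regular, so G = C_5 ⊔ C_4. No automorphism exchanges components of different sizes, hence Aut(G) is the direct product D_5 × D_4, order 80.

D_5 × D_4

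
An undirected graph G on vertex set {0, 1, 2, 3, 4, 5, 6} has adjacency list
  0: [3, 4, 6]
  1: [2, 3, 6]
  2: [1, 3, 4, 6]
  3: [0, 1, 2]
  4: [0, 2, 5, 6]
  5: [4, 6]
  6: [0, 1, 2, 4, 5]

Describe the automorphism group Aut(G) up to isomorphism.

{e}

The degree sequence is [3, 3, 4, 3, 4, 2, 5]. Checking the degree-preserving permutations of the vertex set shows that none except the identity preserves every edge, so Aut(G) is trivial.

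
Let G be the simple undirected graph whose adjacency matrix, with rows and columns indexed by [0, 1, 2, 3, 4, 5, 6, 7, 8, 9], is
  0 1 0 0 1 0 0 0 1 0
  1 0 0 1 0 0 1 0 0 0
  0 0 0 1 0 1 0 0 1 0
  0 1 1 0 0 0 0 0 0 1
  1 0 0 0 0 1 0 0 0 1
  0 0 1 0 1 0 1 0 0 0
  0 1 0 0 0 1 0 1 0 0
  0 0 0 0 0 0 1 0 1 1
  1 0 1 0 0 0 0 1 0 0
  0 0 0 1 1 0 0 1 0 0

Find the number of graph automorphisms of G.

G is 3-regular on 10 vertices with no triangles and no 4-cycles (girth 5): this is the Petersen graph. It is a classical fact that the Petersen graph has automorphism group S_5 (order 120), arising from its description as the Kneser graph K(5,2).

120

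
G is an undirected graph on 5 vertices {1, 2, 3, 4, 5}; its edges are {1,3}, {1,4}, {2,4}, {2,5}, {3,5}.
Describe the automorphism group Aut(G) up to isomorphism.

G is 2-regular and connected on 5 vertices, i.e. the cycle C_5. C_5 has 5 rotations and 5 reflections, so Aut(C_5) ≅ D_5 of order 10.

the dihedral group of order 10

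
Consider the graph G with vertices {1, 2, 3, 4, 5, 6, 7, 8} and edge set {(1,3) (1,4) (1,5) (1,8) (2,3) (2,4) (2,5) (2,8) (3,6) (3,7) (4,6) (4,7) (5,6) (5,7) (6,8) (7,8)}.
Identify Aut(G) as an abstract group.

(S_4 × S_4) ⋊ Z_2

G is 4-regular and bipartite with parts {1, 2, 6, 7} and {3, 4, 5, 8} (each part is independent and every cross-pair is an edge), so G = K_{4,4}. Aut(K_{4,4}) is the wreath product S_4 ≀ Z_2: permute within each part, then optionally swap the parts; |Aut| = 2·(4!)² = 1152.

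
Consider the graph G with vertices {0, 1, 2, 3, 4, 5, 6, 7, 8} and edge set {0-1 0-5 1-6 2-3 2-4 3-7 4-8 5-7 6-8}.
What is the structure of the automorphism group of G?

the dihedral group of order 18

Every vertex has degree 2 and the graph is connected, so G is the 9-cycle C_9. C_9 has 9 rotations and 9 reflections, so Aut(C_9) ≅ D_9 of order 18.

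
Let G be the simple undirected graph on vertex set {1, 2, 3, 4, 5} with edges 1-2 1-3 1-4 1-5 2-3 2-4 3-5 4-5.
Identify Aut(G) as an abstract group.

Vertex 1 is the unique vertex of degree 4; the remaining 4 vertices each have degree 3 and induce a cycle, so G is the wheel on 5 vertices with hub 1. With the hub fixed, the remaining symmetry is that of the rim cycle C_4, giving the dihedral group D_4.

D_4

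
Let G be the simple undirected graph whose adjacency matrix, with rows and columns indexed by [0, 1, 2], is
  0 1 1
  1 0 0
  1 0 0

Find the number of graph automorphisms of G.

The degree sequence is [2, 1, 1]; the two degree-1 vertices 1 and 2 are the ends of a path, so G = P_3. A path has exactly one nontrivial symmetry — reversal — giving Aut(G) of order 2.

2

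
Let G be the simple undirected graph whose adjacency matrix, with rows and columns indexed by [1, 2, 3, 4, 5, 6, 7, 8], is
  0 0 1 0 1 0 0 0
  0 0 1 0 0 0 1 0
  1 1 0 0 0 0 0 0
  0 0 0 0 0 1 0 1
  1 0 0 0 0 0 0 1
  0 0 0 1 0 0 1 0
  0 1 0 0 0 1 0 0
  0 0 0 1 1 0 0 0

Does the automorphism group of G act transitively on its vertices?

Every vertex has degree 2 and the graph is connected, so G is the 8-cycle C_8. C_8 has 8 rotations and 8 reflections, so Aut(C_8) ≅ D_8 of order 16. This group acts transitively on the 8 vertices.

Yes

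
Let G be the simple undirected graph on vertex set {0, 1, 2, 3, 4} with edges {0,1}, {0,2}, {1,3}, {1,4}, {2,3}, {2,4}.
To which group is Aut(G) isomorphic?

The vertices split by degree into {1, 2} (degree 3) and {0, 3, 4} (degree 2); every edge runs between the two parts, so G is the complete bipartite graph K_{2,3}. The parts have unequal sizes, so no automorphism swaps them; each part is permuted independently, giving S_2 × S_3 of order 2!·3! = 12.

S_2 × S_3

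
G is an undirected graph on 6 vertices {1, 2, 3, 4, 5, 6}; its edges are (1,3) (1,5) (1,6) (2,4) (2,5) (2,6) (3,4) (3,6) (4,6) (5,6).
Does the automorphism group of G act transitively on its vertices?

Vertex 6 is the only vertex of degree 5, so every automorphism fixes it; G is not vertex-transitive.

No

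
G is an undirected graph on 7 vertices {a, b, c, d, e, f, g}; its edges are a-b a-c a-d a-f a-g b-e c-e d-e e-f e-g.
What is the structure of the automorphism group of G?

The vertices split by degree into {a, e} (degree 5) and {b, c, d, f, g} (degree 2); every edge runs between the two parts, so G is the complete bipartite graph K_{2,5}. Automorphisms preserve the bipartition setwise (since the parts differ in size) and act as S_2 × S_5 within it; |Aut| = 240.

S_2 × S_5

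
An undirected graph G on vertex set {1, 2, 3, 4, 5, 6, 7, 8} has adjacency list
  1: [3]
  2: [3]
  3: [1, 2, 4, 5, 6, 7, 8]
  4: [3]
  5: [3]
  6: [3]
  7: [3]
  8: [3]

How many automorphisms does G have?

Vertex 3 has degree 7 and every other vertex has degree 1, so G is the star K_{1,7} with centre 3. The 7 leaves are pairwise interchangeable while the centre is fixed, giving Aut(G) = S_7.

5040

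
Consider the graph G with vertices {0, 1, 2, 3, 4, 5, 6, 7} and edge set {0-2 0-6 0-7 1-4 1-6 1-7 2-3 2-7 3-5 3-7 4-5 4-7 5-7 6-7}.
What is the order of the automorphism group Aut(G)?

Vertex 7 is the unique vertex of degree 7; the remaining 7 vertices each have degree 3 and induce a cycle, so G is the wheel on 8 vertices with hub 7. Every automorphism fixes the hub and acts on the rim 7-cycle, so Aut(G) ≅ Aut(C_7) = D_7 of order 14.

14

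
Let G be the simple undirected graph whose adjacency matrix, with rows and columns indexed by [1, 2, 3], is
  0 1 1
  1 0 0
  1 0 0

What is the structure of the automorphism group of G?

Z_2

The degree sequence is [2, 1, 1]; the two degree-1 vertices 2 and 3 are the ends of a path, so G = P_3. The only nontrivial automorphism of a path is the end-to-end reflection, so Aut(G) ≅ Z_2.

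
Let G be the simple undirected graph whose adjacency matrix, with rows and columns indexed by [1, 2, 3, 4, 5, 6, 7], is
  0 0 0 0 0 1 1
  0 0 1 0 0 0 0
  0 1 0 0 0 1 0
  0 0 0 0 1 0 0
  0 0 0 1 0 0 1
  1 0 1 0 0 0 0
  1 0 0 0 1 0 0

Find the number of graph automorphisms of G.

The degree sequence is [2, 1, 2, 1, 2, 2, 2]; the two degree-1 vertices 2 and 4 are the ends of a path, so G = P_7. The only nontrivial automorphism of a path is the end-to-end reflection, so Aut(G) ≅ Z_2.

2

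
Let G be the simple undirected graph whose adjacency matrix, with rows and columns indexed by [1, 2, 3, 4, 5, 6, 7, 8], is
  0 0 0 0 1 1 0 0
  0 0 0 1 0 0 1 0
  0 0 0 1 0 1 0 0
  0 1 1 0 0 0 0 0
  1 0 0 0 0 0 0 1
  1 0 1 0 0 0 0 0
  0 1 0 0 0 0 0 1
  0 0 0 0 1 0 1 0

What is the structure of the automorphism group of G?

the dihedral group of order 16

Every vertex has degree 2 and the graph is connected, so G is the 8-cycle C_8. The automorphisms of the 8-cycle are exactly the symmetries of a regular 8-gon: the dihedral group D_8, |D_8| = 16.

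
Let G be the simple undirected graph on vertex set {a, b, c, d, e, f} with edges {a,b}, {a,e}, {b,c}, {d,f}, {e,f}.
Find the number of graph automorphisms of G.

The degree sequence is [2, 2, 1, 1, 2, 2]; the two degree-1 vertices c and d are the ends of a path, so G = P_6. A path has exactly one nontrivial symmetry — reversal — giving Aut(G) of order 2.

2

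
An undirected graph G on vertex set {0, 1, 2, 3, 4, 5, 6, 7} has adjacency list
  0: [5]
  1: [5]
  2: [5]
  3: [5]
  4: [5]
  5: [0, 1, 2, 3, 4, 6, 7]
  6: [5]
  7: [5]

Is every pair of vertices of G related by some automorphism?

Vertex 5 is the only vertex of degree 7, so every automorphism fixes it; G is not vertex-transitive.

No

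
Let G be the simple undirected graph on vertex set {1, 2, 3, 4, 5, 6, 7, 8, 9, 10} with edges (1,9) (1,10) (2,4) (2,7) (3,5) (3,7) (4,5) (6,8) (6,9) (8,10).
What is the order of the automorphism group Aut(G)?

G has two connected components, {2, 3, 4, 5, 7} and {1, 6, 8, 9, 10}; each is 2-regular, so G = C_5 ⊔ C_5. Aut of a disjoint union of two copies of C_5 is the wreath product D_5 ≀ Z_2, of order 2·10² = 200.

200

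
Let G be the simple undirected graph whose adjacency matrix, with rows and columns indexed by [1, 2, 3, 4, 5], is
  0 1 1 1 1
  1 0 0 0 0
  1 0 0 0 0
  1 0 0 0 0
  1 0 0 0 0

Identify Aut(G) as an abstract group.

the symmetric group on 4 letters

Vertex 1 has degree 4 and every other vertex has degree 1, so G is the star K_{1,4} with centre 1. The 4 leaves are pairwise interchangeable while the centre is fixed, giving Aut(G) = S_4.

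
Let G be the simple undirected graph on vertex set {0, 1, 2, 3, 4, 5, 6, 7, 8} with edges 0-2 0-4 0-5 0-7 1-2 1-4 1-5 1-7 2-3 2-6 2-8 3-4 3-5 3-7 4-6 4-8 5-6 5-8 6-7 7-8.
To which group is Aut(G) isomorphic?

The vertices split by degree into {2, 4, 5, 7} (degree 5) and {0, 1, 3, 6, 8} (degree 4); every edge runs between the two parts, so G is the complete bipartite graph K_{4,5}. The parts have unequal sizes, so no automorphism swaps them; each part is permuted independently, giving S_4 × S_5 of order 4!·5! = 2880.

S_4 × S_5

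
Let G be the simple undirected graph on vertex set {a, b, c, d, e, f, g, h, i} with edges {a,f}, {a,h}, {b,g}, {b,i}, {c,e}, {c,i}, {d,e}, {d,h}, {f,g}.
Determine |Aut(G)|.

G is 2-regular and connected on 9 vertices, i.e. the cycle C_9. C_9 has 9 rotations and 9 reflections, so Aut(C_9) ≅ D_9 of order 18.

18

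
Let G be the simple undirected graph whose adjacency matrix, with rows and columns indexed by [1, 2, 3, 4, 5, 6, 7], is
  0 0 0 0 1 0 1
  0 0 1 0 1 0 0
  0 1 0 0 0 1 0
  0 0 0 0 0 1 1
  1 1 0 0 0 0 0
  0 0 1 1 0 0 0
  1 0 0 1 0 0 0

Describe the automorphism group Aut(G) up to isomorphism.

D_7

Every vertex has degree 2 and the graph is connected, so G is the 7-cycle C_7. The automorphisms of the 7-cycle are exactly the symmetries of a regular 7-gon: the dihedral group D_7, |D_7| = 14.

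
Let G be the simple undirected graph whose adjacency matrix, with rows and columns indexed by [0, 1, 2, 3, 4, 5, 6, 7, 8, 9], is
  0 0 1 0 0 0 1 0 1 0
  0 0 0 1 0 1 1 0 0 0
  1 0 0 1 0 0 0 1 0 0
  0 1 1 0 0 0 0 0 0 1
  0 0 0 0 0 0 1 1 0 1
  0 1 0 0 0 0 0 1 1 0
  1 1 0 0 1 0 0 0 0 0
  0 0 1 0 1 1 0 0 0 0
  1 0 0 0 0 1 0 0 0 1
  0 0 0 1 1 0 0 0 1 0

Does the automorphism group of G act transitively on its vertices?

Yes

G is 3-regular on 10 vertices with no triangles and no 4-cycles (girth 5): this is the Petersen graph. Viewing the Petersen graph as the Kneser graph K(5,2) — vertices are 2-subsets of {1,…,5}, edges join disjoint pairs — its automorphisms are exactly the permutations of the 5-element set, so Aut ≅ S_5 of order 120. Under this action every vertex can be carried to every other, so G is vertex-transitive.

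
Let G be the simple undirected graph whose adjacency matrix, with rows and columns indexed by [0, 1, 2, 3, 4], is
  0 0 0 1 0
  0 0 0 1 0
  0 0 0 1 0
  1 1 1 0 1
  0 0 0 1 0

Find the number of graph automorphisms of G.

24

Vertex 3 has degree 4 and every other vertex has degree 1, so G is the star K_{1,4} with centre 3. Any automorphism fixes the centre and permutes the 4 leaves freely, so Aut(G) ≅ S_4 of order 4! = 24.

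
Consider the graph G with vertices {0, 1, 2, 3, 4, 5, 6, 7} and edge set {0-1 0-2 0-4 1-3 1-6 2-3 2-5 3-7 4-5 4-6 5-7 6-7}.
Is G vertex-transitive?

Yes

G is 3-regular and bipartite on 2^3 = 8 vertices with girth 4; it is the hypercube graph Q_3. Aut(Q_3) consists of the signed permutations of the 3 coordinate axes: 3! permutations times 2^3 sign flips, so |Aut| = 2^3·3! = 48. Under this action every vertex can be carried to every other, so G is vertex-transitive.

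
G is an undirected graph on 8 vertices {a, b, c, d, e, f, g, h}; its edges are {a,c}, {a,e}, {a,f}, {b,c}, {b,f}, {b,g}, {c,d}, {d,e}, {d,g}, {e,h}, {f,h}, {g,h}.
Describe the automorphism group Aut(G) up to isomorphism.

Z_2^3 ⋊ S_3

G is 3-regular and bipartite on 2^3 = 8 vertices with girth 4; it is the hypercube graph Q_3. Aut(Q_3) consists of the signed permutations of the 3 coordinate axes: 3! permutations times 2^3 sign flips, so |Aut| = 2^3·3! = 48.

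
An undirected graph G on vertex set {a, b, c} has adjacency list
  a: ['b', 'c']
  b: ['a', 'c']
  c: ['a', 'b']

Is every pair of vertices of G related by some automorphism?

Yes

All 3 vertices are pairwise adjacent: G = K_3. Every bijection on the vertex set is an automorphism of K_3; hence Aut(K_3) ≅ S_3, order 6. This group acts transitively on the 3 vertices.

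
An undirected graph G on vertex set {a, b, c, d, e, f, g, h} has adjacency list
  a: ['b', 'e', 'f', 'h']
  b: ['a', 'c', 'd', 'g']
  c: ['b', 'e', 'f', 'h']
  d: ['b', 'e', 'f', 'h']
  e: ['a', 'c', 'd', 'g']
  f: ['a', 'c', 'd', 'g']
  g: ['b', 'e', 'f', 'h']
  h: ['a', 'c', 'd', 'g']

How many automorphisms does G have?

1152

G is 4-regular and bipartite with parts {a, c, d, g} and {b, e, f, h} (each part is independent and every cross-pair is an edge), so G = K_{4,4}. Each part can be permuted independently (S_4 × S_4) and the two equal-size parts can also be swapped, giving (S_4 × S_4) ⋊ Z_2 of order 2·(4!)² = 1152.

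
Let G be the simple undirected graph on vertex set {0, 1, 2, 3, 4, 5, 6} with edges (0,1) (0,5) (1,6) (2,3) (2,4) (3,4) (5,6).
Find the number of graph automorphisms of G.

G has two connected components, {0, 1, 5, 6} and {2, 3, 4}; each is 2-regular, so G = C_4 ⊔ C_3. No automorphism exchanges components of different sizes, hence Aut(G) is the direct product D_3 × D_4, order 48.

48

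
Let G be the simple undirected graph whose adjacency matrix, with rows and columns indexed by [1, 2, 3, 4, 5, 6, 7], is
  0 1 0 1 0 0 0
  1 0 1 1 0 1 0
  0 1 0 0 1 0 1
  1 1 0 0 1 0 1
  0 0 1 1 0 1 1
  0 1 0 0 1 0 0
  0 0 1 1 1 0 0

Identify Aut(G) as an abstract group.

The degree sequence is [2, 4, 3, 4, 4, 2, 3]. Checking the degree-preserving permutations of the vertex set shows that none except the identity preserves every edge, so Aut(G) is trivial.

1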